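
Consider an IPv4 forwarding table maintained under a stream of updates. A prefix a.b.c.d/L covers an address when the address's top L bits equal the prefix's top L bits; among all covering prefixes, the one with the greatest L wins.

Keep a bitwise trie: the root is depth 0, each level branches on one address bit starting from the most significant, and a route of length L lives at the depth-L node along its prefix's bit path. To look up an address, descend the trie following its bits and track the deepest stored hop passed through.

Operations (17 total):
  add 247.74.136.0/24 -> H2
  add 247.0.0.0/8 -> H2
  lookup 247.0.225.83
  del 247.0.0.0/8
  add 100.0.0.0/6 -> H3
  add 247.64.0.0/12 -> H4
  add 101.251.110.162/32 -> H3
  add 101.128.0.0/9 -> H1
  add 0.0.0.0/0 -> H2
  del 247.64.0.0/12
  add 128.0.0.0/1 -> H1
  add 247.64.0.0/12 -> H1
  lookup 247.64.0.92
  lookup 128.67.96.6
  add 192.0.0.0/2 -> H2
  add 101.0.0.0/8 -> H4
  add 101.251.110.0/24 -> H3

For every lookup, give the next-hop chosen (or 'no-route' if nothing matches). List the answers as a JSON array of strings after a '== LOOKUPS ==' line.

Apply in order:
  + 247.74.136.0/24 (H2) depth=24
  + 247.0.0.0/8 (H2) depth=8
  ? 247.0.225.83  path d0:-→d1:-→d2:-→d3:-→d4:-→d5:-→d6:-→d7:-→d8:H2→d9:-  best=H2
  - 247.0.0.0/8 clear@8
  + 100.0.0.0/6 (H3) depth=6
  + 247.64.0.0/12 (H4) depth=12
  + 101.251.110.162/32 (H3) depth=32
  + 101.128.0.0/9 (H1) depth=9
  + 0.0.0.0/0 (H2) depth=0
  - 247.64.0.0/12 clear@12
  + 128.0.0.0/1 (H1) depth=1
  + 247.64.0.0/12 (H1) depth=12
  ? 247.64.0.92  path d0:H2→d1:H1→d2:-→d3:-→d4:-→d5:-→d6:-→d7:-→d8:-→d9:-→d10:-→d11:-→d12:H1  best=H1
  ? 128.67.96.6  path d0:H2→d1:H1  best=H1
  + 192.0.0.0/2 (H2) depth=2
  + 101.0.0.0/8 (H4) depth=8
  + 101.251.110.0/24 (H3) depth=24

== LOOKUPS ==
["H2","H1","H1"]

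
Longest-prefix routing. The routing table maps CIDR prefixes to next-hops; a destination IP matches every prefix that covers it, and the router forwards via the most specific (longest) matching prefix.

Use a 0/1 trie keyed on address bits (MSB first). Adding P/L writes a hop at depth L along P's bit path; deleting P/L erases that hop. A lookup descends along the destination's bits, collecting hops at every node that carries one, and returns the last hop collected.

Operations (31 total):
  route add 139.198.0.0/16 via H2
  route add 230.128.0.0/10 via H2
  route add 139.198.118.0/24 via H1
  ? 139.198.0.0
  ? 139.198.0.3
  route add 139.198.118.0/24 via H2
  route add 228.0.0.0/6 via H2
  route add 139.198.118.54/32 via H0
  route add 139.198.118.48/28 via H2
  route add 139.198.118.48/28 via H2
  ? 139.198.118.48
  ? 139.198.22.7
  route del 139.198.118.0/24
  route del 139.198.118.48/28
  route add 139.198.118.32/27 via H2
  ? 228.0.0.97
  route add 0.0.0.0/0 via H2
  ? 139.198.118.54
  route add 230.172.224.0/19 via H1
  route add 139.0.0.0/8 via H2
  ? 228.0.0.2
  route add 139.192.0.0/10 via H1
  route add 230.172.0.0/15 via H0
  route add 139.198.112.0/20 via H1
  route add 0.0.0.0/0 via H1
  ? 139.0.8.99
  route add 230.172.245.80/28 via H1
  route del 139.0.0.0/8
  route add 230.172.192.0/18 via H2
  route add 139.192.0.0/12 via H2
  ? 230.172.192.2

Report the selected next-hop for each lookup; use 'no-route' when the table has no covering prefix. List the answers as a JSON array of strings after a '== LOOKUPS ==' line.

Trace:
  + 139.198.0.0/16 (H2) depth=16
  + 230.128.0.0/10 (H2) depth=10
  + 139.198.118.0/24 (H1) depth=24
  ? 139.198.0.0  path d0:-→d1:-→d2:-→d3:-→d4:-→d5:-→d6:-→d7:-→d8:-→d9:-→d10:-→d11:-→d12:-→d13:-→d14:-→d15:-→d16:H2→d17:-  best=H2
  ? 139.198.0.3  path d0:-→d1:-→d2:-→d3:-→d4:-→d5:-→d6:-→d7:-→d8:-→d9:-→d10:-→d11:-→d12:-→d13:-→d14:-→d15:-→d16:H2→d17:-  best=H2
  + 139.198.118.0/24 (H2) depth=24
  + 228.0.0.0/6 (H2) depth=6
  + 139.198.118.54/32 (H0) depth=32
  + 139.198.118.48/28 (H2) depth=28
  + 139.198.118.48/28 (H2) depth=28
  ? 139.198.118.48  path d0:-→d1:-→d2:-→d3:-→d4:-→d5:-→d6:-→d7:-→d8:-→d9:-→d10:-→d11:-→d12:-→d13:-→d14:-→d15:-→d16:H2→d17:-→d18:-→d19:-→d20:-→d21:-→d22:-→d23:-→d24:H2→d25:-→d26:-→d27:-→d28:H2→d29:-  best=H2
  ? 139.198.22.7  path d0:-→d1:-→d2:-→d3:-→d4:-→d5:-→d6:-→d7:-→d8:-→d9:-→d10:-→d11:-→d12:-→d13:-→d14:-→d15:-→d16:H2→d17:-  best=H2
  - 139.198.118.0/24 clear@24
  - 139.198.118.48/28 clear@28
  + 139.198.118.32/27 (H2) depth=27
  ? 228.0.0.97  path d0:-→d1:-→d2:-→d3:-→d4:-→d5:-→d6:H2  best=H2
  + 0.0.0.0/0 (H2) depth=0
  ? 139.198.118.54  path d0:H2→d1:-→d2:-→d3:-→d4:-→d5:-→d6:-→d7:-→d8:-→d9:-→d10:-→d11:-→d12:-→d13:-→d14:-→d15:-→d16:H2→d17:-→d18:-→d19:-→d20:-→d21:-→d22:-→d23:-→d24:-→d25:-→d26:-→d27:H2→d28:-→d29:-→d30:-→d31:-→d32:H0  best=H0
  + 230.172.224.0/19 (H1) depth=19
  + 139.0.0.0/8 (H2) depth=8
  ? 228.0.0.2  path d0:H2→d1:-→d2:-→d3:-→d4:-→d5:-→d6:H2  best=H2
  + 139.192.0.0/10 (H1) depth=10
  + 230.172.0.0/15 (H0) depth=15
  + 139.198.112.0/20 (H1) depth=20
  + 0.0.0.0/0 (H1) depth=0
  ? 139.0.8.99  path d0:H1→d1:-→d2:-→d3:-→d4:-→d5:-→d6:-→d7:-→d8:H2  best=H2
  + 230.172.245.80/28 (H1) depth=28
  - 139.0.0.0/8 clear@8
  + 230.172.192.0/18 (H2) depth=18
  + 139.192.0.0/12 (H2) depth=12
  ? 230.172.192.2  path d0:H1→d1:-→d2:-→d3:-→d4:-→d5:-→d6:H2→d7:-→d8:-→d9:-→d10:H2→d11:-→d12:-→d13:-→d14:-→d15:H0→d16:-→d17:-→d18:H2  best=H2

== LOOKUPS ==
["H2","H2","H2","H2","H2","H0","H2","H2","H2"]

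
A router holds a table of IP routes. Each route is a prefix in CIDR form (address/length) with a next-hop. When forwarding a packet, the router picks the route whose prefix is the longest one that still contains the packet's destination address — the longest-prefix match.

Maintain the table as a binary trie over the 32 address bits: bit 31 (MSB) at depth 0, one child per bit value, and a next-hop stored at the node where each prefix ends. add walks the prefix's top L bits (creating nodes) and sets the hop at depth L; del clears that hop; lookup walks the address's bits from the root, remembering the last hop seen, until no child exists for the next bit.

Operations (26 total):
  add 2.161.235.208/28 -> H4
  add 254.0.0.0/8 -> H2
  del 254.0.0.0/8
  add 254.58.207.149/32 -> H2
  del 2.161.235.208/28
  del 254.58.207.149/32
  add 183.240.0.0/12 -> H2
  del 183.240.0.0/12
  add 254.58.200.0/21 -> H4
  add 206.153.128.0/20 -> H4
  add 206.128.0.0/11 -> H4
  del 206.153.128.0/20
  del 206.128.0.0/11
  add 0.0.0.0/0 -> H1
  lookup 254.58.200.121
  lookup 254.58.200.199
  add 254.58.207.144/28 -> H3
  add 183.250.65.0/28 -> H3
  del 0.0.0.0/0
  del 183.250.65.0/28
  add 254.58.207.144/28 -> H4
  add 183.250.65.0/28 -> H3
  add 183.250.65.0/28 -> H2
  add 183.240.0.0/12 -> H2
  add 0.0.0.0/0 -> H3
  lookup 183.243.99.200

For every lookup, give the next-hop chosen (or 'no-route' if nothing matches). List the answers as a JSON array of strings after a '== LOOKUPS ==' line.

Trace:
  + 2.161.235.208/28 (H4) depth=28
  + 254.0.0.0/8 (H2) depth=8
  del 254.0.0.0/8 (clear depth 8)
  + 254.58.207.149/32 (H2) depth=32
  del 2.161.235.208/28 (clear depth 28)
  del 254.58.207.149/32 (clear depth 32)
  + 183.240.0.0/12 (H2) depth=12
  del 183.240.0.0/12 (clear depth 12)
  + 254.58.200.0/21 (H4) depth=21
  + 206.153.128.0/20 (H4) depth=20
  + 206.128.0.0/11 (H4) depth=11
  del 206.153.128.0/20 (clear depth 20)
  del 206.128.0.0/11 (clear depth 11)
  + 0.0.0.0/0 (H1) depth=0
  ? 254.58.200.121  path d0:H1→d1:-→d2:-→d3:-→d4:-→d5:-→d6:-→d7:-→d8:-→d9:-→d10:-→d11:-→d12:-→d13:-→d14:-→d15:-→d16:-→d17:-→d18:-→d19:-→d20:-→d21:H4  best=H4
  ? 254.58.200.199  path d0:H1→d1:-→d2:-→d3:-→d4:-→d5:-→d6:-→d7:-→d8:-→d9:-→d10:-→d11:-→d12:-→d13:-→d14:-→d15:-→d16:-→d17:-→d18:-→d19:-→d20:-→d21:H4  best=H4
  + 254.58.207.144/28 (H3) depth=28
  + 183.250.65.0/28 (H3) depth=28
  del 0.0.0.0/0 (clear depth 0)
  del 183.250.65.0/28 (clear depth 28)
  + 254.58.207.144/28 (H4) depth=28
  + 183.250.65.0/28 (H3) depth=28
  + 183.250.65.0/28 (H2) depth=28
  + 183.240.0.0/12 (H2) depth=12
  + 0.0.0.0/0 (H3) depth=0
  ? 183.243.99.200  path d0:H3→d1:-→d2:-→d3:-→d4:-→d5:-→d6:-→d7:-→d8:-→d9:-→d10:-→d11:-→d12:H2  best=H2

== LOOKUPS ==
["H4","H4","H2"]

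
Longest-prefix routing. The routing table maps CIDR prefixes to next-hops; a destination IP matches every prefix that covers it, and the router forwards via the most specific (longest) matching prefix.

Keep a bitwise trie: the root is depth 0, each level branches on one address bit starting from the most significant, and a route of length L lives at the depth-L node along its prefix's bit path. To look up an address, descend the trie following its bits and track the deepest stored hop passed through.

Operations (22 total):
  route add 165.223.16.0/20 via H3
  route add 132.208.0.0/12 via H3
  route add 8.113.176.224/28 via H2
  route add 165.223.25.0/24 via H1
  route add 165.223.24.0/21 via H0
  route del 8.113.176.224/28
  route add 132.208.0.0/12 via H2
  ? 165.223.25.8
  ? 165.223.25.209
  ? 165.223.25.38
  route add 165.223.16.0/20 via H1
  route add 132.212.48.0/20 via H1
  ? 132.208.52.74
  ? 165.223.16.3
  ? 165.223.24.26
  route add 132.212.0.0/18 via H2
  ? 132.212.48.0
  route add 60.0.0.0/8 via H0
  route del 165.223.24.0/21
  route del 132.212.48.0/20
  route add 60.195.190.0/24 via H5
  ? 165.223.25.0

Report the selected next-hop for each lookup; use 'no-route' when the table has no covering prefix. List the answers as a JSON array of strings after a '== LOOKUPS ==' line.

Trace:
  add 165.223.16.0/20 -> H3 at depth 20
  add 132.208.0.0/12 -> H3 at depth 12
  add 8.113.176.224/28 -> H2 at depth 28
  add 165.223.25.0/24 -> H1 at depth 24
  add 165.223.24.0/21 -> H0 at depth 21
  - 8.113.176.224/28 clear@28
  add 132.208.0.0/12 -> H2 at depth 12
  Q 165.223.25.8: descend 101001011101111100011001 ; hops seen [H3,H0,H1] ; pick H1
  Q 165.223.25.209: descend 101001011101111100011001 ; hops seen [H3,H0,H1] ; pick H1
  Q 165.223.25.38: descend 101001011101111100011001 ; hops seen [H3,H0,H1] ; pick H1
  add 165.223.16.0/20 -> H1 at depth 20
  add 132.212.48.0/20 -> H1 at depth 20
  Q 132.208.52.74: descend 1000010011010 ; hops seen [H2] ; pick H2
  Q 165.223.16.3: descend 10100101110111110001 ; hops seen [H1] ; pick H1
  Q 165.223.24.26: descend 10100101110111110001100 ; hops seen [H1,H0] ; pick H0
  add 132.212.0.0/18 -> H2 at depth 18
  Q 132.212.48.0: descend 10000100110101000011 ; hops seen [H2,H2,H1] ; pick H1
  add 60.0.0.0/8 -> H0 at depth 8
  - 165.223.24.0/21 clear@21
  - 132.212.48.0/20 clear@20
  add 60.195.190.0/24 -> H5 at depth 24
  Q 165.223.25.0: descend 101001011101111100011001 ; hops seen [H1,H1] ; pick H1

== LOOKUPS ==
["H1","H1","H1","H2","H1","H0","H1","H1"]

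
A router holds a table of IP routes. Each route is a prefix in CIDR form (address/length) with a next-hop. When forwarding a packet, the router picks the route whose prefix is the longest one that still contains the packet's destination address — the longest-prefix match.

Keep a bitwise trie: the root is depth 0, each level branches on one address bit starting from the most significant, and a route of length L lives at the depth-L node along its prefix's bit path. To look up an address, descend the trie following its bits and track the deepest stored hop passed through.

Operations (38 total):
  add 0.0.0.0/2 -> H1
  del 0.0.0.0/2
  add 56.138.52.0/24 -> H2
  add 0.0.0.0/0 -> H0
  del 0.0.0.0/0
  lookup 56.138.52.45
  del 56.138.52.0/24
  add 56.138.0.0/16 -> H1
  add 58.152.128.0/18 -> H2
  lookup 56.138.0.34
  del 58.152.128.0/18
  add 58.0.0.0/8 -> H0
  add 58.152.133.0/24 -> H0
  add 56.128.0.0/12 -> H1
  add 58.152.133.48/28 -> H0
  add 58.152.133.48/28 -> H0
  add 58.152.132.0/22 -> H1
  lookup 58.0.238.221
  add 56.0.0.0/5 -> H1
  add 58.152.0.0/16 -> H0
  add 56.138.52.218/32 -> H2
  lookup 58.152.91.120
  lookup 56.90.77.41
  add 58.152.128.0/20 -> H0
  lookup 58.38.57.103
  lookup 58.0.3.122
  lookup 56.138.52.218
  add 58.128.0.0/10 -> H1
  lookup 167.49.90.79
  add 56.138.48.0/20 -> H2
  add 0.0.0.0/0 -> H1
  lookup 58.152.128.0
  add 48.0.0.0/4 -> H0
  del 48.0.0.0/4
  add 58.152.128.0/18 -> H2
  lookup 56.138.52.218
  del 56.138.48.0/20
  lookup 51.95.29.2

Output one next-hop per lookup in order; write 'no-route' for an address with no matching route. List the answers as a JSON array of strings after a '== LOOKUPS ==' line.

Trace:
  + 0.0.0.0/2 (H1) depth=2
  del 0.0.0.0/2 (clear depth 2)
  + 56.138.52.0/24 (H2) depth=24
  + 0.0.0.0/0 (H0) depth=0
  del 0.0.0.0/0 (clear depth 0)
  lookup 56.138.52.45: bits 001110001000101000110100 walk d0:-→d1:-→d2:-→d3:-→d4:-→d5:-→d6:-→d7:-→d8:-→d9:-→d10:-→d11:-→d12:-→d13:-→d14:-→d15:-→d16:-→d17:-→d18:-→d19:-→d20:-→d21:-→d22:-→d23:-→d24:H2 -> H2
  del 56.138.52.0/24 (clear depth 24)
  + 56.138.0.0/16 (H1) depth=16
  + 58.152.128.0/18 (H2) depth=18
  lookup 56.138.0.34: bits 001110001000101000 walk d0:-→d1:-→d2:-→d3:-→d4:-→d5:-→d6:-→d7:-→d8:-→d9:-→d10:-→d11:-→d12:-→d13:-→d14:-→d15:-→d16:H1→d17:-→d18:- -> H1
  del 58.152.128.0/18 (clear depth 18)
  + 58.0.0.0/8 (H0) depth=8
  + 58.152.133.0/24 (H0) depth=24
  + 56.128.0.0/12 (H1) depth=12
  + 58.152.133.48/28 (H0) depth=28
  + 58.152.133.48/28 (H0) depth=28
  + 58.152.132.0/22 (H1) depth=22
  lookup 58.0.238.221: bits 00111010 walk d0:-→d1:-→d2:-→d3:-→d4:-→d5:-→d6:-→d7:-→d8:H0 -> H0
  + 56.0.0.0/5 (H1) depth=5
  + 58.152.0.0/16 (H0) depth=16
  + 56.138.52.218/32 (H2) depth=32
  lookup 58.152.91.120: bits 0011101010011000 walk d0:-→d1:-→d2:-→d3:-→d4:-→d5:H1→d6:-→d7:-→d8:H0→d9:-→d10:-→d11:-→d12:-→d13:-→d14:-→d15:-→d16:H0 -> H0
  lookup 56.90.77.41: bits 00111000 walk d0:-→d1:-→d2:-→d3:-→d4:-→d5:H1→d6:-→d7:-→d8:- -> H1
  + 58.152.128.0/20 (H0) depth=20
  lookup 58.38.57.103: bits 00111010 walk d0:-→d1:-→d2:-→d3:-→d4:-→d5:H1→d6:-→d7:-→d8:H0 -> H0
  lookup 58.0.3.122: bits 00111010 walk d0:-→d1:-→d2:-→d3:-→d4:-→d5:H1→d6:-→d7:-→d8:H0 -> H0
  lookup 56.138.52.218: bits 00111000100010100011010011011010 walk d0:-→d1:-→d2:-→d3:-→d4:-→d5:H1→d6:-→d7:-→d8:-→d9:-→d10:-→d11:-→d12:H1→d13:-→d14:-→d15:-→d16:H1→d17:-→d18:-→d19:-→d20:-→d21:-→d22:-→d23:-→d24:-→d25:-→d26:-→d27:-→d28:-→d29:-→d30:-→d31:-→d32:H2 -> H2
  + 58.128.0.0/10 (H1) depth=10
  lookup 167.49.90.79: bits ε walk d0:- -> no-route
  + 56.138.48.0/20 (H2) depth=20
  + 0.0.0.0/0 (H1) depth=0
  lookup 58.152.128.0: bits 001110101001100010000 walk d0:H1→d1:-→d2:-→d3:-→d4:-→d5:H1→d6:-→d7:-→d8:H0→d9:-→d10:H1→d11:-→d12:-→d13:-→d14:-→d15:-→d16:H0→d17:-→d18:-→d19:-→d20:H0→d21:- -> H0
  + 48.0.0.0/4 (H0) depth=4
  del 48.0.0.0/4 (clear depth 4)
  + 58.152.128.0/18 (H2) depth=18
  lookup 56.138.52.218: bits 00111000100010100011010011011010 walk d0:H1→d1:-→d2:-→d3:-→d4:-→d5:H1→d6:-→d7:-→d8:-→d9:-→d10:-→d11:-→d12:H1→d13:-→d14:-→d15:-→d16:H1→d17:-→d18:-→d19:-→d20:H2→d21:-→d22:-→d23:-→d24:-→d25:-→d26:-→d27:-→d28:-→d29:-→d30:-→d31:-→d32:H2 -> H2
  del 56.138.48.0/20 (clear depth 20)
  lookup 51.95.29.2: bits 0011 walk d0:H1→d1:-→d2:-→d3:-→d4:- -> H1

== LOOKUPS ==
["H2","H1","H0","H0","H1","H0","H0","H2","no-route","H0","H2","H1"]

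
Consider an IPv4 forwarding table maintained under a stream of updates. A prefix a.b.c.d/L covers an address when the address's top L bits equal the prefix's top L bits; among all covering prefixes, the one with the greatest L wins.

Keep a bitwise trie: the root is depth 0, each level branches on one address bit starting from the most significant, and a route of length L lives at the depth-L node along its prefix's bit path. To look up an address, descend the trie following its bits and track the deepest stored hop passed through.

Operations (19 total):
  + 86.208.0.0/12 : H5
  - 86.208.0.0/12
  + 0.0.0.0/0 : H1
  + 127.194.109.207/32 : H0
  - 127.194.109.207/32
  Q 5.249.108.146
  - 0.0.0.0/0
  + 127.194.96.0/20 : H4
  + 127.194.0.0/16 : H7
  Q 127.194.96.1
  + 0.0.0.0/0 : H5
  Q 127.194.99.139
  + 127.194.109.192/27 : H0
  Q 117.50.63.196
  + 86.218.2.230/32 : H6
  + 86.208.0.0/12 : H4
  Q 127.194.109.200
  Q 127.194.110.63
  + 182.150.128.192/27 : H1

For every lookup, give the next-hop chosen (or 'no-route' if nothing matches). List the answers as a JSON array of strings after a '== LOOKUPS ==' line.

Apply in order:
  + 86.208.0.0/12 (H5) depth=12
  - 86.208.0.0/12 clear@12
  + 0.0.0.0/0 (H1) depth=0
  + 127.194.109.207/32 (H0) depth=32
  - 127.194.109.207/32 clear@32
  lookup 5.249.108.146: bits 0 walk d0:H1→d1:- -> H1
  - 0.0.0.0/0 clear@0
  + 127.194.96.0/20 (H4) depth=20
  + 127.194.0.0/16 (H7) depth=16
  lookup 127.194.96.1: bits 01111111110000100110 walk d0:-→d1:-→d2:-→d3:-→d4:-→d5:-→d6:-→d7:-→d8:-→d9:-→d10:-→d11:-→d12:-→d13:-→d14:-→d15:-→d16:H7→d17:-→d18:-→d19:-→d20:H4 -> H4
  + 0.0.0.0/0 (H5) depth=0
  lookup 127.194.99.139: bits 01111111110000100110 walk d0:H5→d1:-→d2:-→d3:-→d4:-→d5:-→d6:-→d7:-→d8:-→d9:-→d10:-→d11:-→d12:-→d13:-→d14:-→d15:-→d16:H7→d17:-→d18:-→d19:-→d20:H4 -> H4
  + 127.194.109.192/27 (H0) depth=27
  lookup 117.50.63.196: bits 0111 walk d0:H5→d1:-→d2:-→d3:-→d4:- -> H5
  + 86.218.2.230/32 (H6) depth=32
  + 86.208.0.0/12 (H4) depth=12
  lookup 127.194.109.200: bits 01111111110000100110110111001 walk d0:H5→d1:-→d2:-→d3:-→d4:-→d5:-→d6:-→d7:-→d8:-→d9:-→d10:-→d11:-→d12:-→d13:-→d14:-→d15:-→d16:H7→d17:-→d18:-→d19:-→d20:H4→d21:-→d22:-→d23:-→d24:-→d25:-→d26:-→d27:H0→d28:-→d29:- -> H0
  lookup 127.194.110.63: bits 0111111111000010011011 walk d0:H5→d1:-→d2:-→d3:-→d4:-→d5:-→d6:-→d7:-→d8:-→d9:-→d10:-→d11:-→d12:-→d13:-→d14:-→d15:-→d16:H7→d17:-→d18:-→d19:-→d20:H4→d21:-→d22:- -> H4
  + 182.150.128.192/27 (H1) depth=27

== LOOKUPS ==
["H1","H4","H4","H5","H0","H4"]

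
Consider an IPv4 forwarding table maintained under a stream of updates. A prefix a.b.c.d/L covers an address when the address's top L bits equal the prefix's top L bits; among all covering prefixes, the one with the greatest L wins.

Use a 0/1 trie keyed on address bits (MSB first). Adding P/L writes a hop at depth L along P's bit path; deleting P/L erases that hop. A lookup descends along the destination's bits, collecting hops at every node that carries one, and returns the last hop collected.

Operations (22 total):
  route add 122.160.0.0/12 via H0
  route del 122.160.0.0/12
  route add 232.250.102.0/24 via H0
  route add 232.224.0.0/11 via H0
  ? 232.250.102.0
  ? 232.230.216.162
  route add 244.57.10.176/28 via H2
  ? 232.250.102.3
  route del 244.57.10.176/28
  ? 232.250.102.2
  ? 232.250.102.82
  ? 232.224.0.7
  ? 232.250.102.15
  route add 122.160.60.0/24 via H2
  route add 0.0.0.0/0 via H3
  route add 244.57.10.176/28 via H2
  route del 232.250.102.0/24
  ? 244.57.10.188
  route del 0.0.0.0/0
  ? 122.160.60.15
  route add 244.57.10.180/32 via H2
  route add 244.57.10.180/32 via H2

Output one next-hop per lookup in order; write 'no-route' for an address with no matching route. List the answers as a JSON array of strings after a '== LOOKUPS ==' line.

Apply in order:
  add 122.160.0.0/12 -> H0 at depth 12
  del 122.160.0.0/12 (clear depth 12)
  add 232.250.102.0/24 -> H0 at depth 24
  add 232.224.0.0/11 -> H0 at depth 11
  lookup 232.250.102.0: bits 111010001111101001100110 walk d0:-→d1:-→d2:-→d3:-→d4:-→d5:-→d6:-→d7:-→d8:-→d9:-→d10:-→d11:H0→d12:-→d13:-→d14:-→d15:-→d16:-→d17:-→d18:-→d19:-→d20:-→d21:-→d22:-→d23:-→d24:H0 -> H0
  lookup 232.230.216.162: bits 11101000111 walk d0:-→d1:-→d2:-→d3:-→d4:-→d5:-→d6:-→d7:-→d8:-→d9:-→d10:-→d11:H0 -> H0
  add 244.57.10.176/28 -> H2 at depth 28
  lookup 232.250.102.3: bits 111010001111101001100110 walk d0:-→d1:-→d2:-→d3:-→d4:-→d5:-→d6:-→d7:-→d8:-→d9:-→d10:-→d11:H0→d12:-→d13:-→d14:-→d15:-→d16:-→d17:-→d18:-→d19:-→d20:-→d21:-→d22:-→d23:-→d24:H0 -> H0
  del 244.57.10.176/28 (clear depth 28)
  lookup 232.250.102.2: bits 111010001111101001100110 walk d0:-→d1:-→d2:-→d3:-→d4:-→d5:-→d6:-→d7:-→d8:-→d9:-→d10:-→d11:H0→d12:-→d13:-→d14:-→d15:-→d16:-→d17:-→d18:-→d19:-→d20:-→d21:-→d22:-→d23:-→d24:H0 -> H0
  lookup 232.250.102.82: bits 111010001111101001100110 walk d0:-→d1:-→d2:-→d3:-→d4:-→d5:-→d6:-→d7:-→d8:-→d9:-→d10:-→d11:H0→d12:-→d13:-→d14:-→d15:-→d16:-→d17:-→d18:-→d19:-→d20:-→d21:-→d22:-→d23:-→d24:H0 -> H0
  lookup 232.224.0.7: bits 11101000111 walk d0:-→d1:-→d2:-→d3:-→d4:-→d5:-→d6:-→d7:-→d8:-→d9:-→d10:-→d11:H0 -> H0
  lookup 232.250.102.15: bits 111010001111101001100110 walk d0:-→d1:-→d2:-→d3:-→d4:-→d5:-→d6:-→d7:-→d8:-→d9:-→d10:-→d11:H0→d12:-→d13:-→d14:-→d15:-→d16:-→d17:-→d18:-→d19:-→d20:-→d21:-→d22:-→d23:-→d24:H0 -> H0
  add 122.160.60.0/24 -> H2 at depth 24
  add 0.0.0.0/0 -> H3 at depth 0
  add 244.57.10.176/28 -> H2 at depth 28
  del 232.250.102.0/24 (clear depth 24)
  lookup 244.57.10.188: bits 1111010000111001000010101011 walk d0:H3→d1:-→d2:-→d3:-→d4:-→d5:-→d6:-→d7:-→d8:-→d9:-→d10:-→d11:-→d12:-→d13:-→d14:-→d15:-→d16:-→d17:-→d18:-→d19:-→d20:-→d21:-→d22:-→d23:-→d24:-→d25:-→d26:-→d27:-→d28:H2 -> H2
  del 0.0.0.0/0 (clear depth 0)
  lookup 122.160.60.15: bits 011110101010000000111100 walk d0:-→d1:-→d2:-→d3:-→d4:-→d5:-→d6:-→d7:-→d8:-→d9:-→d10:-→d11:-→d12:-→d13:-→d14:-→d15:-→d16:-→d17:-→d18:-→d19:-→d20:-→d21:-→d22:-→d23:-→d24:H2 -> H2
  add 244.57.10.180/32 -> H2 at depth 32
  add 244.57.10.180/32 -> H2 at depth 32

== LOOKUPS ==
["H0","H0","H0","H0","H0","H0","H0","H2","H2"]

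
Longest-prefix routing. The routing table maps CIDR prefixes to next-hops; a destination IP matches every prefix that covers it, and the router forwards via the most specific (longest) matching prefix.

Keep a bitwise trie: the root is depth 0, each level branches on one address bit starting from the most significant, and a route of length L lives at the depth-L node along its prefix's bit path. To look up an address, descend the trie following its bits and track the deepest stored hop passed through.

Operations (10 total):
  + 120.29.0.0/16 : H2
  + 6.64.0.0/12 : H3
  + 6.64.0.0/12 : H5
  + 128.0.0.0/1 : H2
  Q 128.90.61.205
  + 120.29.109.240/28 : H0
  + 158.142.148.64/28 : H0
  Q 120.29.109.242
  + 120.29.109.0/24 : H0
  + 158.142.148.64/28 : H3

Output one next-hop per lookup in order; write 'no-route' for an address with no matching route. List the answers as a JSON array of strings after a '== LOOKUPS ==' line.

Process each operation:
  + 120.29.0.0/16 (H2) depth=16
  + 6.64.0.0/12 (H3) depth=12
  + 6.64.0.0/12 (H5) depth=12
  + 128.0.0.0/1 (H2) depth=1
  lookup 128.90.61.205: bits 1 walk d0:-→d1:H2 -> H2
  + 120.29.109.240/28 (H0) depth=28
  + 158.142.148.64/28 (H0) depth=28
  lookup 120.29.109.242: bits 0111100000011101011011011111 walk d0:-→d1:-→d2:-→d3:-→d4:-→d5:-→d6:-→d7:-→d8:-→d9:-→d10:-→d11:-→d12:-→d13:-→d14:-→d15:-→d16:H2→d17:-→d18:-→d19:-→d20:-→d21:-→d22:-→d23:-→d24:-→d25:-→d26:-→d27:-→d28:H0 -> H0
  + 120.29.109.0/24 (H0) depth=24
  + 158.142.148.64/28 (H3) depth=28

== LOOKUPS ==
["H2","H0"]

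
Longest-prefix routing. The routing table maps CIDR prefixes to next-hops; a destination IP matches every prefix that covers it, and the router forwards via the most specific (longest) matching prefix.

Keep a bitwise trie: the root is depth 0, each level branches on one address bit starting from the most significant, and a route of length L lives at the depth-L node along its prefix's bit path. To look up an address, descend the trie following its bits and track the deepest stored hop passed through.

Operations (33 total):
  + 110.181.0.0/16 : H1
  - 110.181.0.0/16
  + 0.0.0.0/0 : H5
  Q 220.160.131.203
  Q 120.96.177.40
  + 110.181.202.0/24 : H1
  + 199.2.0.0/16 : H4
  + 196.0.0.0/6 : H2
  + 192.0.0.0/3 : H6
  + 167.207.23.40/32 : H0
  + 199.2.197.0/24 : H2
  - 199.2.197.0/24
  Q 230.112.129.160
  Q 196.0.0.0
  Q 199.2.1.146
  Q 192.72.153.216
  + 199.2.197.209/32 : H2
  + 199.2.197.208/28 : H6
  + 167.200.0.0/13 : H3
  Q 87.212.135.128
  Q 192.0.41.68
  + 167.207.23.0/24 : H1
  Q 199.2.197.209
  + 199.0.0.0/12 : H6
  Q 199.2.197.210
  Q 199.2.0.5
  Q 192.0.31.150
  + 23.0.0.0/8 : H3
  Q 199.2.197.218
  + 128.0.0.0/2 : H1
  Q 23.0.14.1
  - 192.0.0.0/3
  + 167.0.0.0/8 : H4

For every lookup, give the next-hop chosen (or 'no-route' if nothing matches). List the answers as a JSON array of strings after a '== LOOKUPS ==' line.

Trace:
  add 110.181.0.0/16 -> H1 at depth 16
  del 110.181.0.0/16 (clear depth 16)
  add 0.0.0.0/0 -> H5 at depth 0
  lookup 220.160.131.203: bits ε walk d0:H5 -> H5
  lookup 120.96.177.40: bits 011 walk d0:H5→d1:-→d2:-→d3:- -> H5
  add 110.181.202.0/24 -> H1 at depth 24
  add 199.2.0.0/16 -> H4 at depth 16
  add 196.0.0.0/6 -> H2 at depth 6
  add 192.0.0.0/3 -> H6 at depth 3
  add 167.207.23.40/32 -> H0 at depth 32
  add 199.2.197.0/24 -> H2 at depth 24
  del 199.2.197.0/24 (clear depth 24)
  lookup 230.112.129.160: bits 11 walk d0:H5→d1:-→d2:- -> H5
  lookup 196.0.0.0: bits 110001 walk d0:H5→d1:-→d2:-→d3:H6→d4:-→d5:-→d6:H2 -> H2
  lookup 199.2.1.146: bits 1100011100000010 walk d0:H5→d1:-→d2:-→d3:H6→d4:-→d5:-→d6:H2→d7:-→d8:-→d9:-→d10:-→d11:-→d12:-→d13:-→d14:-→d15:-→d16:H4 -> H4
  lookup 192.72.153.216: bits 11000 walk d0:H5→d1:-→d2:-→d3:H6→d4:-→d5:- -> H6
  add 199.2.197.209/32 -> H2 at depth 32
  add 199.2.197.208/28 -> H6 at depth 28
  add 167.200.0.0/13 -> H3 at depth 13
  lookup 87.212.135.128: bits 01 walk d0:H5→d1:-→d2:- -> H5
  lookup 192.0.41.68: bits 11000 walk d0:H5→d1:-→d2:-→d3:H6→d4:-→d5:- -> H6
  add 167.207.23.0/24 -> H1 at depth 24
  lookup 199.2.197.209: bits 11000111000000101100010111010001 walk d0:H5→d1:-→d2:-→d3:H6→d4:-→d5:-→d6:H2→d7:-→d8:-→d9:-→d10:-→d11:-→d12:-→d13:-→d14:-→d15:-→d16:H4→d17:-→d18:-→d19:-→d20:-→d21:-→d22:-→d23:-→d24:-→d25:-→d26:-→d27:-→d28:H6→d29:-→d30:-→d31:-→d32:H2 -> H2
  add 199.0.0.0/12 -> H6 at depth 12
  lookup 199.2.197.210: bits 110001110000001011000101110100 walk d0:H5→d1:-→d2:-→d3:H6→d4:-→d5:-→d6:H2→d7:-→d8:-→d9:-→d10:-→d11:-→d12:H6→d13:-→d14:-→d15:-→d16:H4→d17:-→d18:-→d19:-→d20:-→d21:-→d22:-→d23:-→d24:-→d25:-→d26:-→d27:-→d28:H6→d29:-→d30:- -> H6
  lookup 199.2.0.5: bits 1100011100000010 walk d0:H5→d1:-→d2:-→d3:H6→d4:-→d5:-→d6:H2→d7:-→d8:-→d9:-→d10:-→d11:-→d12:H6→d13:-→d14:-→d15:-→d16:H4 -> H4
  lookup 192.0.31.150: bits 11000 walk d0:H5→d1:-→d2:-→d3:H6→d4:-→d5:- -> H6
  add 23.0.0.0/8 -> H3 at depth 8
  lookup 199.2.197.218: bits 1100011100000010110001011101 walk d0:H5→d1:-→d2:-→d3:H6→d4:-→d5:-→d6:H2→d7:-→d8:-→d9:-→d10:-→d11:-→d12:H6→d13:-→d14:-→d15:-→d16:H4→d17:-→d18:-→d19:-→d20:-→d21:-→d22:-→d23:-→d24:-→d25:-→d26:-→d27:-→d28:H6 -> H6
  add 128.0.0.0/2 -> H1 at depth 2
  lookup 23.0.14.1: bits 00010111 walk d0:H5→d1:-→d2:-→d3:-→d4:-→d5:-→d6:-→d7:-→d8:H3 -> H3
  del 192.0.0.0/3 (clear depth 3)
  add 167.0.0.0/8 -> H4 at depth 8

== LOOKUPS ==
["H5","H5","H5","H2","H4","H6","H5","H6","H2","H6","H4","H6","H6","H3"]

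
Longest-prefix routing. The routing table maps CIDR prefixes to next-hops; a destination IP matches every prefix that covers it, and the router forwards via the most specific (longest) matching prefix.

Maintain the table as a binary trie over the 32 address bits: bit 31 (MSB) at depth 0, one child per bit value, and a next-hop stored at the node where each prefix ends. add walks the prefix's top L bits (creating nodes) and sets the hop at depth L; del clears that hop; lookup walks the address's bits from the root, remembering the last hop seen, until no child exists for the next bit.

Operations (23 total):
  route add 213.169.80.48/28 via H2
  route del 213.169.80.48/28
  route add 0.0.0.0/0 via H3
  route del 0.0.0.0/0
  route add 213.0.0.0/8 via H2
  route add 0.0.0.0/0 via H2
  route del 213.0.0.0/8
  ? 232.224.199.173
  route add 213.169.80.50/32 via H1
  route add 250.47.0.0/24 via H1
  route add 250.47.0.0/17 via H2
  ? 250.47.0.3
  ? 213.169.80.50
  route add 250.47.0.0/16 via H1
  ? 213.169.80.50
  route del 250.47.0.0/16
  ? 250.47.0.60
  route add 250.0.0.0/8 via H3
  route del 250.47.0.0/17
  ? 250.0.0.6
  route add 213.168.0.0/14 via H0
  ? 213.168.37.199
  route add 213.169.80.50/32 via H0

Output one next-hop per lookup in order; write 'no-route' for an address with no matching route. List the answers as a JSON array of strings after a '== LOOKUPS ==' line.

Trace:
  add 213.169.80.48/28 -> H2 at depth 28
  - 213.169.80.48/28 clear@28
  add 0.0.0.0/0 -> H3 at depth 0
  - 0.0.0.0/0 clear@0
  add 213.0.0.0/8 -> H2 at depth 8
  add 0.0.0.0/0 -> H2 at depth 0
  - 213.0.0.0/8 clear@8
  lookup 232.224.199.173: bits 11 walk d0:H2→d1:-→d2:- -> H2
  add 213.169.80.50/32 -> H1 at depth 32
  add 250.47.0.0/24 -> H1 at depth 24
  add 250.47.0.0/17 -> H2 at depth 17
  lookup 250.47.0.3: bits 111110100010111100000000 walk d0:H2→d1:-→d2:-→d3:-→d4:-→d5:-→d6:-→d7:-→d8:-→d9:-→d10:-→d11:-→d12:-→d13:-→d14:-→d15:-→d16:-→d17:H2→d18:-→d19:-→d20:-→d21:-→d22:-→d23:-→d24:H1 -> H1
  lookup 213.169.80.50: bits 11010101101010010101000000110010 walk d0:H2→d1:-→d2:-→d3:-→d4:-→d5:-→d6:-→d7:-→d8:-→d9:-→d10:-→d11:-→d12:-→d13:-→d14:-→d15:-→d16:-→d17:-→d18:-→d19:-→d20:-→d21:-→d22:-→d23:-→d24:-→d25:-→d26:-→d27:-→d28:-→d29:-→d30:-→d31:-→d32:H1 -> H1
  add 250.47.0.0/16 -> H1 at depth 16
  lookup 213.169.80.50: bits 11010101101010010101000000110010 walk d0:H2→d1:-→d2:-→d3:-→d4:-→d5:-→d6:-→d7:-→d8:-→d9:-→d10:-→d11:-→d12:-→d13:-→d14:-→d15:-→d16:-→d17:-→d18:-→d19:-→d20:-→d21:-→d22:-→d23:-→d24:-→d25:-→d26:-→d27:-→d28:-→d29:-→d30:-→d31:-→d32:H1 -> H1
  - 250.47.0.0/16 clear@16
  lookup 250.47.0.60: bits 111110100010111100000000 walk d0:H2→d1:-→d2:-→d3:-→d4:-→d5:-→d6:-→d7:-→d8:-→d9:-→d10:-→d11:-→d12:-→d13:-→d14:-→d15:-→d16:-→d17:H2→d18:-→d19:-→d20:-→d21:-→d22:-→d23:-→d24:H1 -> H1
  add 250.0.0.0/8 -> H3 at depth 8
  - 250.47.0.0/17 clear@17
  lookup 250.0.0.6: bits 1111101000 walk d0:H2→d1:-→d2:-→d3:-→d4:-→d5:-→d6:-→d7:-→d8:H3→d9:-→d10:- -> H3
  add 213.168.0.0/14 -> H0 at depth 14
  lookup 213.168.37.199: bits 110101011010100 walk d0:H2→d1:-→d2:-→d3:-→d4:-→d5:-→d6:-→d7:-→d8:-→d9:-→d10:-→d11:-→d12:-→d13:-→d14:H0→d15:- -> H0
  add 213.169.80.50/32 -> H0 at depth 32

== LOOKUPS ==
["H2","H1","H1","H1","H1","H3","H0"]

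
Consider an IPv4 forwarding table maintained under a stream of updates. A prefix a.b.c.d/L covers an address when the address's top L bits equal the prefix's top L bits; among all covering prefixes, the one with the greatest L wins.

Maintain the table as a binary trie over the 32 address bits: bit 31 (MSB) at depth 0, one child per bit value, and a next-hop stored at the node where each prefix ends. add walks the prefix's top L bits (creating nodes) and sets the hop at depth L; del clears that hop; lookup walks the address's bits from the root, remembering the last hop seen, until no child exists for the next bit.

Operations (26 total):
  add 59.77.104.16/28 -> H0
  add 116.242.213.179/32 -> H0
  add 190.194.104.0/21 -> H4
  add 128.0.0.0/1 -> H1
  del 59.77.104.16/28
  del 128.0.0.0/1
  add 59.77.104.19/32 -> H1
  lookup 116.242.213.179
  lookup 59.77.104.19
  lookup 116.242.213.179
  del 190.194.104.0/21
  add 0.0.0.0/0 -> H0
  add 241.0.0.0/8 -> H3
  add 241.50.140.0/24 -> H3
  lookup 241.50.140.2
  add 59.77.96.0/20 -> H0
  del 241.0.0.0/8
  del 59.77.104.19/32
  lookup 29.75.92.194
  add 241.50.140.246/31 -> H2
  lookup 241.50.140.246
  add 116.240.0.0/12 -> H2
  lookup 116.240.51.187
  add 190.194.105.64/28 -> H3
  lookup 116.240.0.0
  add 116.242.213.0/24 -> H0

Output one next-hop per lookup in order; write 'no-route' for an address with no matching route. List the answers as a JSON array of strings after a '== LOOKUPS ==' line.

Process each operation:
  add 59.77.104.16/28 -> H0 at depth 28
  add 116.242.213.179/32 -> H0 at depth 32
  add 190.194.104.0/21 -> H4 at depth 21
  add 128.0.0.0/1 -> H1 at depth 1
  - 59.77.104.16/28 clear@28
  - 128.0.0.0/1 clear@1
  add 59.77.104.19/32 -> H1 at depth 32
  ? 116.242.213.179  path d0:-→d1:-→d2:-→d3:-→d4:-→d5:-→d6:-→d7:-→d8:-→d9:-→d10:-→d11:-→d12:-→d13:-→d14:-→d15:-→d16:-→d17:-→d18:-→d19:-→d20:-→d21:-→d22:-→d23:-→d24:-→d25:-→d26:-→d27:-→d28:-→d29:-→d30:-→d31:-→d32:H0  best=H0
  ? 59.77.104.19  path d0:-→d1:-→d2:-→d3:-→d4:-→d5:-→d6:-→d7:-→d8:-→d9:-→d10:-→d11:-→d12:-→d13:-→d14:-→d15:-→d16:-→d17:-→d18:-→d19:-→d20:-→d21:-→d22:-→d23:-→d24:-→d25:-→d26:-→d27:-→d28:-→d29:-→d30:-→d31:-→d32:H1  best=H1
  ? 116.242.213.179  path d0:-→d1:-→d2:-→d3:-→d4:-→d5:-→d6:-→d7:-→d8:-→d9:-→d10:-→d11:-→d12:-→d13:-→d14:-→d15:-→d16:-→d17:-→d18:-→d19:-→d20:-→d21:-→d22:-→d23:-→d24:-→d25:-→d26:-→d27:-→d28:-→d29:-→d30:-→d31:-→d32:H0  best=H0
  - 190.194.104.0/21 clear@21
  add 0.0.0.0/0 -> H0 at depth 0
  add 241.0.0.0/8 -> H3 at depth 8
  add 241.50.140.0/24 -> H3 at depth 24
  ? 241.50.140.2  path d0:H0→d1:-→d2:-→d3:-→d4:-→d5:-→d6:-→d7:-→d8:H3→d9:-→d10:-→d11:-→d12:-→d13:-→d14:-→d15:-→d16:-→d17:-→d18:-→d19:-→d20:-→d21:-→d22:-→d23:-→d24:H3  best=H3
  add 59.77.96.0/20 -> H0 at depth 20
  - 241.0.0.0/8 clear@8
  - 59.77.104.19/32 clear@32
  ? 29.75.92.194  path d0:H0→d1:-→d2:-  best=H0
  add 241.50.140.246/31 -> H2 at depth 31
  ? 241.50.140.246  path d0:H0→d1:-→d2:-→d3:-→d4:-→d5:-→d6:-→d7:-→d8:-→d9:-→d10:-→d11:-→d12:-→d13:-→d14:-→d15:-→d16:-→d17:-→d18:-→d19:-→d20:-→d21:-→d22:-→d23:-→d24:H3→d25:-→d26:-→d27:-→d28:-→d29:-→d30:-→d31:H2  best=H2
  add 116.240.0.0/12 -> H2 at depth 12
  ? 116.240.51.187  path d0:H0→d1:-→d2:-→d3:-→d4:-→d5:-→d6:-→d7:-→d8:-→d9:-→d10:-→d11:-→d12:H2→d13:-→d14:-  best=H2
  add 190.194.105.64/28 -> H3 at depth 28
  ? 116.240.0.0  path d0:H0→d1:-→d2:-→d3:-→d4:-→d5:-→d6:-→d7:-→d8:-→d9:-→d10:-→d11:-→d12:H2→d13:-→d14:-  best=H2
  add 116.242.213.0/24 -> H0 at depth 24

== LOOKUPS ==
["H0","H1","H0","H3","H0","H2","H2","H2"]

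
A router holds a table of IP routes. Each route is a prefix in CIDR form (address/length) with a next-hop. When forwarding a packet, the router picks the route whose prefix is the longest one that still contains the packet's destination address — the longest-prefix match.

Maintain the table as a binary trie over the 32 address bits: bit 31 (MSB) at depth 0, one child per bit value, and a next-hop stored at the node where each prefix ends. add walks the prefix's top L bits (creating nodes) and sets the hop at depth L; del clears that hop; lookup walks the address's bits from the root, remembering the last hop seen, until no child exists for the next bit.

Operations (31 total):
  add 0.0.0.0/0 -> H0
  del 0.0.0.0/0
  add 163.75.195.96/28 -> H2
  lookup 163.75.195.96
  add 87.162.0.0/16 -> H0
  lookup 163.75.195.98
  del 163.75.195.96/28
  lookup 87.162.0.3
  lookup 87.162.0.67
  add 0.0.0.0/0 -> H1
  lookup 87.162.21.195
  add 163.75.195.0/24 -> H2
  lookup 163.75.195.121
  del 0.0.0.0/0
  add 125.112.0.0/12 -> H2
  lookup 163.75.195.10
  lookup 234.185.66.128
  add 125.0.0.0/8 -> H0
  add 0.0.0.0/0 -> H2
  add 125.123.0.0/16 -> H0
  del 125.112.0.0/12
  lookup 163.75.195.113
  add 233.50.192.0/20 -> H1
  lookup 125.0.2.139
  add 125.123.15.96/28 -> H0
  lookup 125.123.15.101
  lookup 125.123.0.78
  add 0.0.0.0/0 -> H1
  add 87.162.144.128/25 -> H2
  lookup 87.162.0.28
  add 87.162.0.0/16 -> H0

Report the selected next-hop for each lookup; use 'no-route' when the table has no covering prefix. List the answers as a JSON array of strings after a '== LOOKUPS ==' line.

Apply in order:
  add 0.0.0.0/0 -> H0 at depth 0
  del 0.0.0.0/0 (clear depth 0)
  add 163.75.195.96/28 -> H2 at depth 28
  Q 163.75.195.96: descend 1010001101001011110000110110 ; hops seen [H2] ; pick H2
  add 87.162.0.0/16 -> H0 at depth 16
  Q 163.75.195.98: descend 1010001101001011110000110110 ; hops seen [H2] ; pick H2
  del 163.75.195.96/28 (clear depth 28)
  Q 87.162.0.3: descend 0101011110100010 ; hops seen [H0] ; pick H0
  Q 87.162.0.67: descend 0101011110100010 ; hops seen [H0] ; pick H0
  add 0.0.0.0/0 -> H1 at depth 0
  Q 87.162.21.195: descend 0101011110100010 ; hops seen [H1,H0] ; pick H0
  add 163.75.195.0/24 -> H2 at depth 24
  Q 163.75.195.121: descend 101000110100101111000011011 ; hops seen [H1,H2] ; pick H2
  del 0.0.0.0/0 (clear depth 0)
  add 125.112.0.0/12 -> H2 at depth 12
  Q 163.75.195.10: descend 1010001101001011110000110 ; hops seen [H2] ; pick H2
  Q 234.185.66.128: descend 1 ; hops seen [∅] ; pick no-route
  add 125.0.0.0/8 -> H0 at depth 8
  add 0.0.0.0/0 -> H2 at depth 0
  add 125.123.0.0/16 -> H0 at depth 16
  del 125.112.0.0/12 (clear depth 12)
  Q 163.75.195.113: descend 101000110100101111000011011 ; hops seen [H2,H2] ; pick H2
  add 233.50.192.0/20 -> H1 at depth 20
  Q 125.0.2.139: descend 011111010 ; hops seen [H2,H0] ; pick H0
  add 125.123.15.96/28 -> H0 at depth 28
  Q 125.123.15.101: descend 0111110101111011000011110110 ; hops seen [H2,H0,H0,H0] ; pick H0
  Q 125.123.0.78: descend 01111101011110110000 ; hops seen [H2,H0,H0] ; pick H0
  add 0.0.0.0/0 -> H1 at depth 0
  add 87.162.144.128/25 -> H2 at depth 25
  Q 87.162.0.28: descend 0101011110100010 ; hops seen [H1,H0] ; pick H0
  add 87.162.0.0/16 -> H0 at depth 16

== LOOKUPS ==
["H2","H2","H0","H0","H0","H2","H2","no-route","H2","H0","H0","H0","H0"]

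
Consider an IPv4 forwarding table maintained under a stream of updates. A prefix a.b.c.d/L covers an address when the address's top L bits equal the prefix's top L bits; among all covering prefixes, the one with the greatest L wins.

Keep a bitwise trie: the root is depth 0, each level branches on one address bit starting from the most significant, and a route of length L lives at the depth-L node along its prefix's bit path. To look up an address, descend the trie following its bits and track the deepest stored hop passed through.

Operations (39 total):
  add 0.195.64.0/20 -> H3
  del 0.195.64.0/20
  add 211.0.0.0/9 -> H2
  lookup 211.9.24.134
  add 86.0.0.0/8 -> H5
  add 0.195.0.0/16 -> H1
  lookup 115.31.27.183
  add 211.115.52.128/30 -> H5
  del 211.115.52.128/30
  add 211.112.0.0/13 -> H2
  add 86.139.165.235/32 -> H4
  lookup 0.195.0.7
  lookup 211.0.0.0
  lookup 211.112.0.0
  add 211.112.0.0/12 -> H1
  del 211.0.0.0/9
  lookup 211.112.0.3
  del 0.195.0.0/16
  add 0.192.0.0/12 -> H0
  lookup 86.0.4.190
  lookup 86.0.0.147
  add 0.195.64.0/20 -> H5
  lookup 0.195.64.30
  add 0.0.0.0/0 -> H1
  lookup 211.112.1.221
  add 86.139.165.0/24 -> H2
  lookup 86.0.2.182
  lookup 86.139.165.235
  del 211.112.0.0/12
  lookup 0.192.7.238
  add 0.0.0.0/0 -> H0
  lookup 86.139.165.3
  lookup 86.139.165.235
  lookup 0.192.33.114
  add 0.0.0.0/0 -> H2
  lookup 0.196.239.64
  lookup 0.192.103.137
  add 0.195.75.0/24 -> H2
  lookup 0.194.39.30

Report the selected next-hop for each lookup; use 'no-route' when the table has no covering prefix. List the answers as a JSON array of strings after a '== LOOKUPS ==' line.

Trace:
  add 0.195.64.0/20 -> H3 at depth 20
  del 0.195.64.0/20 (clear depth 20)
  add 211.0.0.0/9 -> H2 at depth 9
  Q 211.9.24.134: descend 110100110 ; hops seen [H2] ; pick H2
  add 86.0.0.0/8 -> H5 at depth 8
  add 0.195.0.0/16 -> H1 at depth 16
  Q 115.31.27.183: descend 01 ; hops seen [∅] ; pick no-route
  add 211.115.52.128/30 -> H5 at depth 30
  del 211.115.52.128/30 (clear depth 30)
  add 211.112.0.0/13 -> H2 at depth 13
  add 86.139.165.235/32 -> H4 at depth 32
  Q 0.195.0.7: descend 00000000110000110 ; hops seen [H1] ; pick H1
  Q 211.0.0.0: descend 110100110 ; hops seen [H2] ; pick H2
  Q 211.112.0.0: descend 11010011011100 ; hops seen [H2,H2] ; pick H2
  add 211.112.0.0/12 -> H1 at depth 12
  del 211.0.0.0/9 (clear depth 9)
  Q 211.112.0.3: descend 11010011011100 ; hops seen [H1,H2] ; pick H2
  del 0.195.0.0/16 (clear depth 16)
  add 0.192.0.0/12 -> H0 at depth 12
  Q 86.0.4.190: descend 01010110 ; hops seen [H5] ; pick H5
  Q 86.0.0.147: descend 01010110 ; hops seen [H5] ; pick H5
  add 0.195.64.0/20 -> H5 at depth 20
  Q 0.195.64.30: descend 00000000110000110100 ; hops seen [H0,H5] ; pick H5
  add 0.0.0.0/0 -> H1 at depth 0
  Q 211.112.1.221: descend 11010011011100 ; hops seen [H1,H1,H2] ; pick H2
  add 86.139.165.0/24 -> H2 at depth 24
  Q 86.0.2.182: descend 01010110 ; hops seen [H1,H5] ; pick H5
  Q 86.139.165.235: descend 01010110100010111010010111101011 ; hops seen [H1,H5,H2,H4] ; pick H4
  del 211.112.0.0/12 (clear depth 12)
  Q 0.192.7.238: descend 00000000110000 ; hops seen [H1,H0] ; pick H0
  add 0.0.0.0/0 -> H0 at depth 0
  Q 86.139.165.3: descend 010101101000101110100101 ; hops seen [H0,H5,H2] ; pick H2
  Q 86.139.165.235: descend 01010110100010111010010111101011 ; hops seen [H0,H5,H2,H4] ; pick H4
  Q 0.192.33.114: descend 00000000110000 ; hops seen [H0,H0] ; pick H0
  add 0.0.0.0/0 -> H2 at depth 0
  Q 0.196.239.64: descend 0000000011000 ; hops seen [H2,H0] ; pick H0
  Q 0.192.103.137: descend 00000000110000 ; hops seen [H2,H0] ; pick H0
  add 0.195.75.0/24 -> H2 at depth 24
  Q 0.194.39.30: descend 000000001100001 ; hops seen [H2,H0] ; pick H0

== LOOKUPS ==
["H2","no-route","H1","H2","H2","H2","H5","H5","H5","H2","H5","H4","H0","H2","H4","H0","H0","H0","H0"]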